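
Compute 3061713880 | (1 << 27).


3061713880 | (1 << 27) = 3061713880 | 134217728 = 3195931608

3195931608


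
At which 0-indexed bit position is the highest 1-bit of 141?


0b10001101. Highest set bit at position 7

7


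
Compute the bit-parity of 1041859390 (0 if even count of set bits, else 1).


0b111110000110011000001100111110 has 16 ones => parity 0

0


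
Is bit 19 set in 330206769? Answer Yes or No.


0b10011101011101000111000110001, bit 19 = 1. Yes

Yes


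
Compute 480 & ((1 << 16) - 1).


480 & 65535 = 480

480


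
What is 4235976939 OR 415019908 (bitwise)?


0b11111100011110111110000011101011 | 0b11000101111001011001110000100 = 0b11111100111111111111001111101111 = 4244632559

4244632559


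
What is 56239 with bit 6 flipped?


56239 ^ (1 << 6) = 56239 ^ 64 = 56303

56303


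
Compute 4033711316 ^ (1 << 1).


4033711316 ^ (1 << 1) = 4033711316 ^ 2 = 4033711318

4033711318


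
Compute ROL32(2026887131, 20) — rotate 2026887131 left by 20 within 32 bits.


Rotate 0b1111000110011111101011111011011 left by 20 (32-bit) = 0b1111101101101111000110011111101 = 2109181181

2109181181


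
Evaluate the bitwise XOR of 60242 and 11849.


0b1110101101010010 ^ 0b10111001001001 = 0b1100010100011011 = 50459

50459


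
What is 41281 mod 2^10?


41281 & 1023 = 321

321


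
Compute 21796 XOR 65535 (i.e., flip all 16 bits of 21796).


21796 ^ 65535 = 43739

43739


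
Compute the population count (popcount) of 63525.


0b1111100000100101 has 8 set bits

8


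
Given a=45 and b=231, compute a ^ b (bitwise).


45 ^ 231 = 202

202


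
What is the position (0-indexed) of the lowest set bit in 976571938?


0b111010001101010100111000100010. Lowest set bit at position 1

1


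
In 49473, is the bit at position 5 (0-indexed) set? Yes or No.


0b1100000101000001, bit 5 = 0. No

No


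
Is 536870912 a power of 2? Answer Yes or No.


0b100000000000000000000000000000. Only one bit set => Yes

Yes


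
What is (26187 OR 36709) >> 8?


Step 1: 26187 | 36709 = 61295
Step 2: 61295 >> 8 = 239

239


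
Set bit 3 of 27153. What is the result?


27153 | (1 << 3) = 27153 | 8 = 27161

27161


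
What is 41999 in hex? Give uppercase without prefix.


41999 = A40F hex

A40F


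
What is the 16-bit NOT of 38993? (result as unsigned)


~0b1001100001010001 = 0b110011110101110 = 26542 (16-bit unsigned)

26542


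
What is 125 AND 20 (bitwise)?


0b1111101 & 0b10100 = 0b10100 = 20

20


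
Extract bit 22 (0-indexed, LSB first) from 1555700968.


0b1011100101110100001110011101000, position 22 = 0

0


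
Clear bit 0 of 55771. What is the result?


55771 & ~(1 << 0) = 55770

55770


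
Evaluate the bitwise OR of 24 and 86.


0b11000 | 0b1010110 = 0b1011110 = 94

94


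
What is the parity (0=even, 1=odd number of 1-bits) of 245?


0b11110101 has 6 ones => parity 0

0


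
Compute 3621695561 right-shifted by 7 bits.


0b11010111110111101011000001001001 >> 7 = 0b1101011111011110101100000 = 28294496

28294496


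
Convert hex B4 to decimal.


B4 hex = 180 decimal

180


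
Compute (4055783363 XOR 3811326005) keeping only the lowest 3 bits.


Step 1: 4055783363 ^ 3811326005 = 311586806
Step 2: 311586806 & 7 = 6

6


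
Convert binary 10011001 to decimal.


10011001 in decimal = 153

153


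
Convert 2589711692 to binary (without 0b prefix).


2589711692 = 10011010010110111101110101001100 in binary

10011010010110111101110101001100


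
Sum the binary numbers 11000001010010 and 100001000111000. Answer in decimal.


11000001010010 + 100001000111000 = 111001010001010 = 29322

29322


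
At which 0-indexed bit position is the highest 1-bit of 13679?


0b11010101101111. Highest set bit at position 13

13


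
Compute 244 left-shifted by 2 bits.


0b11110100 << 2 = 0b1111010000 = 976

976


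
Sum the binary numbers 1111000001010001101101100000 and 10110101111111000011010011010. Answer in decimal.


1111000001010001101101100000 + 10110101111111000011010011010 = 100101110001001010000111111010 = 633643514

633643514


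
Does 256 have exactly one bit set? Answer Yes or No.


0b100000000. Only one bit set => Yes

Yes


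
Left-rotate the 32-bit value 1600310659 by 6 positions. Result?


Rotate 0b1011111011000101100110110000011 left by 6 (32-bit) = 0b11011000101100110110000011010111 = 3635634391

3635634391


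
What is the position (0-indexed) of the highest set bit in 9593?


0b10010101111001. Highest set bit at position 13

13


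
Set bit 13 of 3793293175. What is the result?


3793293175 | (1 << 13) = 3793293175 | 8192 = 3793301367

3793301367


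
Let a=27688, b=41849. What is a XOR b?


27688 ^ 41849 = 53073

53073


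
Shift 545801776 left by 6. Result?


0b100000100010000100011000110000 << 6 = 0b100000100010000100011000110000000000 = 34931313664

34931313664


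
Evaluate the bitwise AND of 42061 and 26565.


0b1010010001001101 & 0b110011111000101 = 0b10010001000101 = 9285

9285


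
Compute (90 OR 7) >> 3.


Step 1: 90 | 7 = 95
Step 2: 95 >> 3 = 11

11


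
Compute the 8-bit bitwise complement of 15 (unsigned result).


~0b1111 = 0b11110000 = 240 (8-bit unsigned)

240


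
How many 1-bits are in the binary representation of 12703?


0b11000110011111 has 9 set bits

9


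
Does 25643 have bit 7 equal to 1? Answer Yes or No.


0b110010000101011, bit 7 = 0. No

No


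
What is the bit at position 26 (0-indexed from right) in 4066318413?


0b11110010010111110001100001001101, position 26 = 0

0


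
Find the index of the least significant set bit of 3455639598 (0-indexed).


0b11001101111110001110000000101110. Lowest set bit at position 1

1


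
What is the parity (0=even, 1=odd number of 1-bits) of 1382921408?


0b1010010011011011011010011000000 has 14 ones => parity 0

0


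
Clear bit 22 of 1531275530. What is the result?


1531275530 & ~(1 << 22) = 1527081226

1527081226


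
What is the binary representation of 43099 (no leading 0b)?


43099 = 1010100001011011 in binary

1010100001011011


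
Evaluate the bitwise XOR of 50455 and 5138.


0b1100010100010111 ^ 0b1010000010010 = 0b1101000100000101 = 53509

53509


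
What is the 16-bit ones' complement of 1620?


1620 ^ 65535 = 63915

63915


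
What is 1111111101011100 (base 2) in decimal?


1111111101011100 in decimal = 65372

65372


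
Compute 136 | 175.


0b10001000 | 0b10101111 = 0b10101111 = 175

175


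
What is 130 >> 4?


0b10000010 >> 4 = 0b1000 = 8

8


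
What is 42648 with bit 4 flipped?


42648 ^ (1 << 4) = 42648 ^ 16 = 42632

42632


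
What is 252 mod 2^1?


252 & 1 = 0

0


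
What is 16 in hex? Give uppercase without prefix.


16 = 10 hex

10


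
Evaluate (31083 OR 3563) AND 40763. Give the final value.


Step 1: 31083 | 3563 = 32235
Step 2: 32235 & 40763 = 7467

7467


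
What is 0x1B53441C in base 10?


1B53441C hex = 458441756 decimal

458441756


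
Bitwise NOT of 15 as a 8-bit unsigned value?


~0b1111 = 0b11110000 = 240 (8-bit unsigned)

240


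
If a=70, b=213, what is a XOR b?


70 ^ 213 = 147

147


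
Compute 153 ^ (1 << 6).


153 ^ (1 << 6) = 153 ^ 64 = 217

217


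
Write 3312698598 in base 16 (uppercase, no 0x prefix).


3312698598 = C573C4E6 hex

C573C4E6


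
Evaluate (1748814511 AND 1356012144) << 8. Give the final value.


Step 1: 1748814511 & 1356012144 = 1074792992
Step 2: 1074792992 << 8 = 275147005952

275147005952


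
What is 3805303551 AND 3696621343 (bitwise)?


0b11100010110100000101001011111111 & 0b11011100010101011111011100011111 = 0b11000000010100000101001000011111 = 3226489375

3226489375


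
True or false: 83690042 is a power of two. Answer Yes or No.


0b100111111010000001000111010. Multiple bits set => No

No


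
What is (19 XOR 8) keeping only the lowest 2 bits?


Step 1: 19 ^ 8 = 27
Step 2: 27 & 3 = 3

3


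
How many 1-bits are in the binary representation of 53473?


0b1101000011100001 has 7 set bits

7


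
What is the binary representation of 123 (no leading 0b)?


123 = 1111011 in binary

1111011


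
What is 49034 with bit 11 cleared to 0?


49034 & ~(1 << 11) = 46986

46986


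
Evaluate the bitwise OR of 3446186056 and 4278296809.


0b11001101011010001010000001001000 | 0b11111111000000011010000011101001 = 0b11111111011010011010000011101001 = 4285112553

4285112553


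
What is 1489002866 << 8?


0b1011000110000000110000101110010 << 8 = 0b101100011000000011000010111001000000000 = 381184733696

381184733696


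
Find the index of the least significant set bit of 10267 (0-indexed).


0b10100000011011. Lowest set bit at position 0

0


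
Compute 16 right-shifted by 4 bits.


0b10000 >> 4 = 0b1 = 1

1


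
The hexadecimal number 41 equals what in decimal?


41 hex = 65 decimal

65


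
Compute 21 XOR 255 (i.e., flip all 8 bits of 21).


21 ^ 255 = 234

234


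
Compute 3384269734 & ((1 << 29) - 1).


3384269734 & 536870911 = 163044262

163044262


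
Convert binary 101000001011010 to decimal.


101000001011010 in decimal = 20570

20570


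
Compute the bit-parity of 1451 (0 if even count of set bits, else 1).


0b10110101011 has 7 ones => parity 1

1


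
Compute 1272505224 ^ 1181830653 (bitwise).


0b1001011110110001110001110001000 ^ 0b1000110011100010100110111111101 = 0b1101101010011010111001110101 = 229224053

229224053


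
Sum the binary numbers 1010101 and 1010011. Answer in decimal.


1010101 + 1010011 = 10101000 = 168

168


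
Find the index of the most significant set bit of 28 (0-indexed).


0b11100. Highest set bit at position 4

4


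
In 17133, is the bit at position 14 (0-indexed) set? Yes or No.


0b100001011101101, bit 14 = 1. Yes

Yes


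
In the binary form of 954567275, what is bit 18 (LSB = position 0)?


0b111000111001011000101001101011, position 18 = 1

1


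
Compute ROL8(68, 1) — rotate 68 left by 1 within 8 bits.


Rotate 0b1000100 left by 1 (8-bit) = 0b10001000 = 136

136


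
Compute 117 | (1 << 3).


117 | (1 << 3) = 117 | 8 = 125

125


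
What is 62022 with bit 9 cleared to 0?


62022 & ~(1 << 9) = 61510

61510


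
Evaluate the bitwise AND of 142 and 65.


0b10001110 & 0b1000001 = 0b0 = 0

0


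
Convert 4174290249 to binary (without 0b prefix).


4174290249 = 11111000110011101001110101001001 in binary

11111000110011101001110101001001


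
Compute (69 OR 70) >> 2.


Step 1: 69 | 70 = 71
Step 2: 71 >> 2 = 17

17


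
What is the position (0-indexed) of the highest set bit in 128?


0b10000000. Highest set bit at position 7

7


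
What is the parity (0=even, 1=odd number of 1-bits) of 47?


0b101111 has 5 ones => parity 1

1


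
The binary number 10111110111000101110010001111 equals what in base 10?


10111110111000101110010001111 in decimal = 400317583

400317583


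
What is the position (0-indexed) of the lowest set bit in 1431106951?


0b1010101010011001111010110000111. Lowest set bit at position 0

0


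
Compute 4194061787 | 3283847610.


0b11111001111111000100110111011011 | 0b11000011101110111000100110111010 = 0b11111011111111111100110111111011 = 4227845627

4227845627


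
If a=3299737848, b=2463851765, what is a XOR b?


3299737848 ^ 2463851765 = 1450533901

1450533901


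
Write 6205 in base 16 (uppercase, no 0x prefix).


6205 = 183D hex

183D


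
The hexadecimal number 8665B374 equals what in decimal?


8665B374 hex = 2254812020 decimal

2254812020


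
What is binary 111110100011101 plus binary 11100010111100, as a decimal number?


111110100011101 + 11100010111100 = 1011010111011001 = 46553

46553


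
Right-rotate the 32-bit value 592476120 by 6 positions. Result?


Rotate 0b100011010100000111011111011000 right by 6 (32-bit) = 0b1100000100011010100000111011111 = 1619870175

1619870175


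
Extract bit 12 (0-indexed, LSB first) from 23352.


0b101101100111000, position 12 = 1

1


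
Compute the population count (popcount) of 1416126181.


0b1010100011010000101111011100101 has 16 set bits

16


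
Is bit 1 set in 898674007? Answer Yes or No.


0b110101100100001010110101010111, bit 1 = 1. Yes

Yes


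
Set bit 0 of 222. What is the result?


222 | (1 << 0) = 222 | 1 = 223

223


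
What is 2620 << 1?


0b101000111100 << 1 = 0b1010001111000 = 5240

5240


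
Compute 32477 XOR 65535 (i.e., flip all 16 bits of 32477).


32477 ^ 65535 = 33058

33058


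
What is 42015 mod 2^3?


42015 & 7 = 7

7


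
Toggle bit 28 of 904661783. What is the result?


904661783 ^ (1 << 28) = 904661783 ^ 268435456 = 636226327

636226327


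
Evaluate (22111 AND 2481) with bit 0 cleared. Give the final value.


Step 1: 22111 & 2481 = 17
Step 2: 17 & ~(1 << 0) = 16

16


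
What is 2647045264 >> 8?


0b10011101110001101011010010010000 >> 8 = 0b100111011100011010110100 = 10340020

10340020


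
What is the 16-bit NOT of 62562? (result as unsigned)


~0b1111010001100010 = 0b101110011101 = 2973 (16-bit unsigned)

2973


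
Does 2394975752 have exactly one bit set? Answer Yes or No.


0b10001110110000000110111000001000. Multiple bits set => No

No


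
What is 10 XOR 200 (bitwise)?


0b1010 ^ 0b11001000 = 0b11000010 = 194

194


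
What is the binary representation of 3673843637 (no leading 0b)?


3673843637 = 11011010111110100110011110110101 in binary

11011010111110100110011110110101


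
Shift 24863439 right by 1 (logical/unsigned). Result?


0b1011110110110001011001111 >> 1 = 0b101111011011000101100111 = 12431719

12431719


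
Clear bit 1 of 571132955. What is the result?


571132955 & ~(1 << 1) = 571132953

571132953


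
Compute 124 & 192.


0b1111100 & 0b11000000 = 0b1000000 = 64

64


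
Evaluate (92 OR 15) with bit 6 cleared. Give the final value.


Step 1: 92 | 15 = 95
Step 2: 95 & ~(1 << 6) = 31

31


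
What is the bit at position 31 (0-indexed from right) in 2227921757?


0b10000100110010110110001101011101, position 31 = 1

1


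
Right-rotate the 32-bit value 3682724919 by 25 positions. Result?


Rotate 0b11011011100000011110110000110111 right by 25 (32-bit) = 0b11000000111101100001101111101101 = 3237354477

3237354477


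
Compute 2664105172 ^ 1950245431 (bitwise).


0b10011110110010110000010011010100 ^ 0b1110100001111100110001000110111 = 0b11101010111101010110011011100011 = 3941951203

3941951203


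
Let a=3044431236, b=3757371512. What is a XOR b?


3044431236 ^ 3757371512 = 1786947068

1786947068


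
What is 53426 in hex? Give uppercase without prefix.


53426 = D0B2 hex

D0B2


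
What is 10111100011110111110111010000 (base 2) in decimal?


10111100011110111110111010000 in decimal = 395279824

395279824


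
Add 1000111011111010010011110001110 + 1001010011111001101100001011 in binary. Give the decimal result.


1000111011111010010011110001110 + 1001010011111001101100001011 = 1010000110011001100001010011001 = 1355596441

1355596441


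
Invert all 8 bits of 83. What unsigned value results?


83 ^ 255 = 172

172


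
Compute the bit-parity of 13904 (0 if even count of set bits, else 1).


0b11011001010000 has 6 ones => parity 0

0


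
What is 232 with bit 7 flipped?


232 ^ (1 << 7) = 232 ^ 128 = 104

104


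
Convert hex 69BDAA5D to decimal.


69BDAA5D hex = 1774037597 decimal

1774037597


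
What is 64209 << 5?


0b1111101011010001 << 5 = 0b111110101101000100000 = 2054688

2054688


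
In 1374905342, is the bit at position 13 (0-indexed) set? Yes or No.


0b1010001111100110110001111111110, bit 13 = 1. Yes

Yes


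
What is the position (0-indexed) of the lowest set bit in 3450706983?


0b11001101101011011001110000100111. Lowest set bit at position 0

0


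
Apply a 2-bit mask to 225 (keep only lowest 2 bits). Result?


225 & 3 = 1

1


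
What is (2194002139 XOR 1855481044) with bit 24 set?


Step 1: 2194002139 ^ 1855481044 = 3965563919
Step 2: 3965563919 | (1 << 24) = 3965563919 | 16777216 = 3982341135

3982341135


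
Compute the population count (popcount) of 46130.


0b1011010000110010 has 7 set bits

7


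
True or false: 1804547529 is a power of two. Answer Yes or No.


0b1101011100011110011010111001001. Multiple bits set => No

No


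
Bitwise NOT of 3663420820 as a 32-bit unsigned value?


~0b11011010010110110101110110010100 = 0b100101101001001010001001101011 = 631546475 (32-bit unsigned)

631546475


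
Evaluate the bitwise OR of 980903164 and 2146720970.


0b111010011101110110010011111100 | 0b1111111111101000101110011001010 = 0b1111111111101110111110011111110 = 2146925822

2146925822


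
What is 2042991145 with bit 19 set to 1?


2042991145 | (1 << 19) = 2042991145 | 524288 = 2043515433

2043515433


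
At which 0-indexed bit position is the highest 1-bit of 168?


0b10101000. Highest set bit at position 7

7


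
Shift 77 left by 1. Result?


0b1001101 << 1 = 0b10011010 = 154

154


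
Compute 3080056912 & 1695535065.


0b10110111100101011111000001010000 & 0b1100101000011111100111111011001 = 0b100101000001011100000001010000 = 621133904

621133904


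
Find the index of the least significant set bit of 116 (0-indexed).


0b1110100. Lowest set bit at position 2

2


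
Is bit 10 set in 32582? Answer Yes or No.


0b111111101000110, bit 10 = 1. Yes

Yes


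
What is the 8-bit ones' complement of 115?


115 ^ 255 = 140

140


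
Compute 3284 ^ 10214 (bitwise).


0b110011010100 ^ 0b10011111100110 = 0b10101100110010 = 11058

11058


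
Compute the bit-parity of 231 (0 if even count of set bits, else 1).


0b11100111 has 6 ones => parity 0

0


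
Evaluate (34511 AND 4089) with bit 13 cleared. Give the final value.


Step 1: 34511 & 4089 = 1737
Step 2: 1737 & ~(1 << 13) = 1737

1737


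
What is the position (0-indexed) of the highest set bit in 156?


0b10011100. Highest set bit at position 7

7


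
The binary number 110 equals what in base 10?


110 in decimal = 6

6


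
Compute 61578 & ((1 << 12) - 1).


61578 & 4095 = 138

138


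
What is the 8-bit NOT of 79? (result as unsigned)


~0b1001111 = 0b10110000 = 176 (8-bit unsigned)

176


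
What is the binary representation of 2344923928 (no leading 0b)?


2344923928 = 10001011110001001011001100011000 in binary

10001011110001001011001100011000


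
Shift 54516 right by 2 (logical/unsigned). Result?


0b1101010011110100 >> 2 = 0b11010100111101 = 13629

13629


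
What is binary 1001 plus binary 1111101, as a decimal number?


1001 + 1111101 = 10000110 = 134

134


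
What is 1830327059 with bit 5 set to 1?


1830327059 | (1 << 5) = 1830327059 | 32 = 1830327091

1830327091


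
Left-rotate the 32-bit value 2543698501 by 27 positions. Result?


Rotate 0b10010111100111011100001001000101 left by 27 (32-bit) = 0b101100101111001110111000010010 = 750579218

750579218


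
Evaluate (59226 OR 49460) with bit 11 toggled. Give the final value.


Step 1: 59226 | 49460 = 59262
Step 2: 59262 ^ (1 << 11) = 59262 ^ 2048 = 61310

61310


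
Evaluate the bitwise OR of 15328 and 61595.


0b11101111100000 | 0b1111000010011011 = 0b1111101111111011 = 64507

64507


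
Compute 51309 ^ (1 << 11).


51309 ^ (1 << 11) = 51309 ^ 2048 = 49261

49261


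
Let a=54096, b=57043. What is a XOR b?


54096 ^ 57043 = 3459

3459


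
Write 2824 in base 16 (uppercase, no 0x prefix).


2824 = B08 hex

B08


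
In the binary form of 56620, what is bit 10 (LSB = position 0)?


0b1101110100101100, position 10 = 1

1


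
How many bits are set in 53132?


0b1100111110001100 has 9 set bits

9


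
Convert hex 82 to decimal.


82 hex = 130 decimal

130


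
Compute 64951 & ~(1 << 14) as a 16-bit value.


64951 & ~(1 << 14) = 48567

48567


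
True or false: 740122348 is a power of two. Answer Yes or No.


0b101100000111010101111011101100. Multiple bits set => No

No


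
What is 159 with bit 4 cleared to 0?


159 & ~(1 << 4) = 143

143


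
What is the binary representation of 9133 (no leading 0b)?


9133 = 10001110101101 in binary

10001110101101


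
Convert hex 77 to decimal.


77 hex = 119 decimal

119


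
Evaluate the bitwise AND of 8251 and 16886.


0b10000000111011 & 0b100000111110110 = 0b110010 = 50

50


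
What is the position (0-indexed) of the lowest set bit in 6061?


0b1011110101101. Lowest set bit at position 0

0


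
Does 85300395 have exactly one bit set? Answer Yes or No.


0b101000101011001010010101011. Multiple bits set => No

No


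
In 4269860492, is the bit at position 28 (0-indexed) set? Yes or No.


0b11111110100000001110011010001100, bit 28 = 1. Yes

Yes


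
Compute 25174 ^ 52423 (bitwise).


0b110001001010110 ^ 0b1100110011000111 = 0b1010111010010001 = 44689

44689


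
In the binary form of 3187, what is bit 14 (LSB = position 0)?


0b110001110011, position 14 = 0

0


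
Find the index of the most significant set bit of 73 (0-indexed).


0b1001001. Highest set bit at position 6

6


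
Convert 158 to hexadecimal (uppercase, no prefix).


158 = 9E hex

9E


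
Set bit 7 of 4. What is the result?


4 | (1 << 7) = 4 | 128 = 132

132


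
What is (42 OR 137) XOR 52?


Step 1: 42 | 137 = 171
Step 2: 171 ^ 52 = 159

159


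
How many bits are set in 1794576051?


0b1101010111101110000111010110011 has 19 set bits

19


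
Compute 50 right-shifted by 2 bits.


0b110010 >> 2 = 0b1100 = 12

12


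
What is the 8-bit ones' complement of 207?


207 ^ 255 = 48

48


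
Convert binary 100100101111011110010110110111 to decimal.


100100101111011110010110110111 in decimal = 616424887

616424887


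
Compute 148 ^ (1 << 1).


148 ^ (1 << 1) = 148 ^ 2 = 150

150


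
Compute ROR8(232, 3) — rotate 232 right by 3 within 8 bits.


Rotate 0b11101000 right by 3 (8-bit) = 0b11101 = 29

29


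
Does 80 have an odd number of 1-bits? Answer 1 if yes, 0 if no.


0b1010000 has 2 ones => parity 0

0


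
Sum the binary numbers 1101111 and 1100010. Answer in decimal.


1101111 + 1100010 = 11010001 = 209

209


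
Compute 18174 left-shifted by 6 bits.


0b100011011111110 << 6 = 0b100011011111110000000 = 1163136

1163136


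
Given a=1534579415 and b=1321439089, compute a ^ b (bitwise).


1534579415 ^ 1321439089 = 364141990

364141990


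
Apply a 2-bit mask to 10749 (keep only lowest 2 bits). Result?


10749 & 3 = 1

1


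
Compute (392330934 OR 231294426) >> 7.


Step 1: 392330934 | 231294426 = 535527422
Step 2: 535527422 >> 7 = 4183807

4183807


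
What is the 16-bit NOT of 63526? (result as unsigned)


~0b1111100000100110 = 0b11111011001 = 2009 (16-bit unsigned)

2009


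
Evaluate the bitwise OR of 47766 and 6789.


0b1011101010010110 | 0b1101010000101 = 0b1011101010010111 = 47767

47767


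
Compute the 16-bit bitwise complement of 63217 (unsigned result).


~0b1111011011110001 = 0b100100001110 = 2318 (16-bit unsigned)

2318


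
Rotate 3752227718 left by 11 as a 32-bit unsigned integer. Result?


Rotate 0b11011111101001100111001110000110 left by 11 (32-bit) = 0b110011100111000011011011111101 = 865875709

865875709


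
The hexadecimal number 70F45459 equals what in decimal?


70F45459 hex = 1895060569 decimal

1895060569


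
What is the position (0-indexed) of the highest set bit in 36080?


0b1000110011110000. Highest set bit at position 15

15


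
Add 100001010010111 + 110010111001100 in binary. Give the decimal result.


100001010010111 + 110010111001100 = 1010100001100011 = 43107

43107


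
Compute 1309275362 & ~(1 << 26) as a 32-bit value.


1309275362 & ~(1 << 26) = 1242166498

1242166498


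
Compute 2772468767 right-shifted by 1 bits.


0b10100101010000001000010000011111 >> 1 = 0b1010010101000000100001000001111 = 1386234383

1386234383


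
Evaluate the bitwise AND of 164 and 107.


0b10100100 & 0b1101011 = 0b100000 = 32

32


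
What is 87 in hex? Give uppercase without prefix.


87 = 57 hex

57


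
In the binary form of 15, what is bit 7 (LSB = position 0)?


0b1111, position 7 = 0

0


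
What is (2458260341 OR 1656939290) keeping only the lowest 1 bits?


Step 1: 2458260341 | 1656939290 = 4073124735
Step 2: 4073124735 & 1 = 1

1


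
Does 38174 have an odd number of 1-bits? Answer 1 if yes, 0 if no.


0b1001010100011110 has 8 ones => parity 0

0


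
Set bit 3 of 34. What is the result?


34 | (1 << 3) = 34 | 8 = 42

42


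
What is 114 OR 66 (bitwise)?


0b1110010 | 0b1000010 = 0b1110010 = 114

114


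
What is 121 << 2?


0b1111001 << 2 = 0b111100100 = 484

484


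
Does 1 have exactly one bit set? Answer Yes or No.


0b1. Only one bit set => Yes

Yes


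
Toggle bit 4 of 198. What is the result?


198 ^ (1 << 4) = 198 ^ 16 = 214

214


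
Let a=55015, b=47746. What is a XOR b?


55015 ^ 47746 = 27749

27749


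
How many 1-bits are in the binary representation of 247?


0b11110111 has 7 set bits

7


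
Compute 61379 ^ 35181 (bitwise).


0b1110111111000011 ^ 0b1000100101101101 = 0b110011010101110 = 26286

26286


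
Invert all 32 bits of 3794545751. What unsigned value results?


3794545751 ^ 4294967295 = 500421544

500421544


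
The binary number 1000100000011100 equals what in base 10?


1000100000011100 in decimal = 34844

34844


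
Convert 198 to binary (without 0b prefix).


198 = 11000110 in binary

11000110


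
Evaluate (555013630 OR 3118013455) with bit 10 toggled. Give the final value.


Step 1: 555013630 | 3118013455 = 3118325247
Step 2: 3118325247 ^ (1 << 10) = 3118325247 ^ 1024 = 3118324223

3118324223


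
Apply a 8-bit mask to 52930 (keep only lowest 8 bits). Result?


52930 & 255 = 194

194


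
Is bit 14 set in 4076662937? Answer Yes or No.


0b11110010111111001111000010011001, bit 14 = 1. Yes

Yes


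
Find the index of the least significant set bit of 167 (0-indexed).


0b10100111. Lowest set bit at position 0

0


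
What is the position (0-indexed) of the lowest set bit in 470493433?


0b11100000010110010100011111001. Lowest set bit at position 0

0


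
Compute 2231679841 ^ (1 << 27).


2231679841 ^ (1 << 27) = 2231679841 ^ 134217728 = 2365897569

2365897569


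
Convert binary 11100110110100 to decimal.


11100110110100 in decimal = 14772

14772


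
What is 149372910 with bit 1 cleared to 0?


149372910 & ~(1 << 1) = 149372908

149372908


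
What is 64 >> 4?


0b1000000 >> 4 = 0b100 = 4

4


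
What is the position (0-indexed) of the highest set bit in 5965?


0b1011101001101. Highest set bit at position 12

12


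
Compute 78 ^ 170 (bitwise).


0b1001110 ^ 0b10101010 = 0b11100100 = 228

228


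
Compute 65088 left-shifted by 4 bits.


0b1111111001000000 << 4 = 0b11111110010000000000 = 1041408

1041408


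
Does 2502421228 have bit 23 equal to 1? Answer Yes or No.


0b10010101001001111110101011101100, bit 23 = 0. No

No


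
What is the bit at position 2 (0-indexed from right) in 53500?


0b1101000011111100, position 2 = 1

1


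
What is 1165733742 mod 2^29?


1165733742 & 536870911 = 91991918

91991918


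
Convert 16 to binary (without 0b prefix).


16 = 10000 in binary

10000


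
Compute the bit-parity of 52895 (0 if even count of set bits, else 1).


0b1100111010011111 has 11 ones => parity 1

1


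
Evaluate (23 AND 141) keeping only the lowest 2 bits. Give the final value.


Step 1: 23 & 141 = 5
Step 2: 5 & 3 = 1

1


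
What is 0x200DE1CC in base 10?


200DE1CC hex = 537780684 decimal

537780684


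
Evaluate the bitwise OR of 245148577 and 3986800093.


0b1110100111001010101110100001 | 0b11101101101000011011110111011101 = 0b11101111101111011011111111111101 = 4022190077

4022190077


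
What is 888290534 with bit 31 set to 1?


888290534 | (1 << 31) = 888290534 | 2147483648 = 3035774182

3035774182


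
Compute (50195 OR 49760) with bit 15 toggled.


Step 1: 50195 | 49760 = 50803
Step 2: 50803 ^ (1 << 15) = 50803 ^ 32768 = 18035

18035


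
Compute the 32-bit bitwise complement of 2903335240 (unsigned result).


~0b10101101000011010110000101001000 = 0b1010010111100101001111010110111 = 1391632055 (32-bit unsigned)

1391632055


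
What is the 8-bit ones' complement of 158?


158 ^ 255 = 97

97


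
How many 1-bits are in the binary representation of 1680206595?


0b1100100001001011110101100000011 has 14 set bits

14


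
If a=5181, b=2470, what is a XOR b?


5181 ^ 2470 = 7579

7579


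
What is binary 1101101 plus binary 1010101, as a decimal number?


1101101 + 1010101 = 11000010 = 194

194


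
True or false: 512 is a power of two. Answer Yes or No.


0b1000000000. Only one bit set => Yes

Yes


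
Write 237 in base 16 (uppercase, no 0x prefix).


237 = ED hex

ED


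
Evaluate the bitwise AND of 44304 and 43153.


0b1010110100010000 & 0b1010100010010001 = 0b1010100000010000 = 43024

43024


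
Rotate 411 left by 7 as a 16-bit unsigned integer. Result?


Rotate 0b110011011 left by 7 (16-bit) = 0b1100110110000000 = 52608

52608


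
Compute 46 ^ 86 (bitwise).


0b101110 ^ 0b1010110 = 0b1111000 = 120

120


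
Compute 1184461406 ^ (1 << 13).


1184461406 ^ (1 << 13) = 1184461406 ^ 8192 = 1184453214

1184453214


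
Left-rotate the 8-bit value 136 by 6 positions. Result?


Rotate 0b10001000 left by 6 (8-bit) = 0b100010 = 34

34


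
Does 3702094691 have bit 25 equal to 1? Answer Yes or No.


0b11011100101010010111101101100011, bit 25 = 0. No

No


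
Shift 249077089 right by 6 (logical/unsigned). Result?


0b1110110110001001110101100001 >> 6 = 0b1110110110001001110101 = 3891829

3891829


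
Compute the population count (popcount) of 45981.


0b1011001110011101 has 10 set bits

10


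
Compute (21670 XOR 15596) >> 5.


Step 1: 21670 ^ 15596 = 26698
Step 2: 26698 >> 5 = 834

834


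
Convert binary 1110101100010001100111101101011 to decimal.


1110101100010001100111101101011 in decimal = 1971900267

1971900267


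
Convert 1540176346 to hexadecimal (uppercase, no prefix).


1540176346 = 5BCD39DA hex

5BCD39DA


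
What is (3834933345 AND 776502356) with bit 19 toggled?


Step 1: 3834933345 & 776502356 = 604008512
Step 2: 604008512 ^ (1 << 19) = 604008512 ^ 524288 = 604532800

604532800


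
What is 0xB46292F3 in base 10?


B46292F3 hex = 3026359027 decimal

3026359027


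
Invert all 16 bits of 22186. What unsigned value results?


22186 ^ 65535 = 43349

43349


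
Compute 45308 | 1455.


0b1011000011111100 | 0b10110101111 = 0b1011010111111111 = 46591

46591


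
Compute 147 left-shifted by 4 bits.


0b10010011 << 4 = 0b100100110000 = 2352

2352


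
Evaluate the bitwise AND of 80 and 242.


0b1010000 & 0b11110010 = 0b1010000 = 80

80


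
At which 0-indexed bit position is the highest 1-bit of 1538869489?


0b1011011101110010100100011110001. Highest set bit at position 30

30


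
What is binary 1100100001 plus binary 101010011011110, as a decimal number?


1100100001 + 101010011011110 = 101011111111111 = 22527

22527


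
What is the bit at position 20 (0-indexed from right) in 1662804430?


0b1100011000111000110000111001110, position 20 = 1

1


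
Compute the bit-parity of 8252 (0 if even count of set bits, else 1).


0b10000000111100 has 5 ones => parity 1

1


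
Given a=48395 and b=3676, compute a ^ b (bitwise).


48395 ^ 3676 = 45911

45911


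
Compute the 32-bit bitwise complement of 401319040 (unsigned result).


~0b10111111010111010010010000000 = 0b11101000000101000101101101111111 = 3893648255 (32-bit unsigned)

3893648255


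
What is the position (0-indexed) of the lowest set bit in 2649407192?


0b10011101111010101011111011011000. Lowest set bit at position 3

3


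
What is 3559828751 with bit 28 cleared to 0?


3559828751 & ~(1 << 28) = 3291393295

3291393295


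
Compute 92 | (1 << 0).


92 | (1 << 0) = 92 | 1 = 93

93


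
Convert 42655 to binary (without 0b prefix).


42655 = 1010011010011111 in binary

1010011010011111


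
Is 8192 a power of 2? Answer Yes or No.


0b10000000000000. Only one bit set => Yes

Yes


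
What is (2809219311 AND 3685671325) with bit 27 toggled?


Step 1: 2809219311 & 3685671325 = 2199928973
Step 2: 2199928973 ^ (1 << 27) = 2199928973 ^ 134217728 = 2334146701

2334146701


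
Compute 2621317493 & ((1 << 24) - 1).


2621317493 & 16777215 = 4071797

4071797


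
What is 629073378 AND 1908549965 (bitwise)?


0b100101011111101110010111100010 & 0b1110001110000100010100101001101 = 0b100001010000100010000101000000 = 557982016

557982016


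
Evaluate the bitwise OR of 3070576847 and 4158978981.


0b10110111000001010100100011001111 | 0b11110111111001001111101110100101 = 0b11110111111001011111101111101111 = 4159044591

4159044591


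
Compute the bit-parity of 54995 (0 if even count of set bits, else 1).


0b1101011011010011 has 10 ones => parity 0

0


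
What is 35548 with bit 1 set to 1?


35548 | (1 << 1) = 35548 | 2 = 35550

35550


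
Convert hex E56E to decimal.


E56E hex = 58734 decimal

58734


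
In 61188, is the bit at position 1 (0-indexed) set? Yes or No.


0b1110111100000100, bit 1 = 0. No

No


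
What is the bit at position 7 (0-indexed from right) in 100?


0b1100100, position 7 = 0

0


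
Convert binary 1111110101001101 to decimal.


1111110101001101 in decimal = 64845

64845


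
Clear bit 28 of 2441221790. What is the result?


2441221790 & ~(1 << 28) = 2172786334

2172786334


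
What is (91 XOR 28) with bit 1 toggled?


Step 1: 91 ^ 28 = 71
Step 2: 71 ^ (1 << 1) = 71 ^ 2 = 69

69


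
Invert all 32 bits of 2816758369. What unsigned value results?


2816758369 ^ 4294967295 = 1478208926

1478208926


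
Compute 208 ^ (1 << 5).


208 ^ (1 << 5) = 208 ^ 32 = 240

240


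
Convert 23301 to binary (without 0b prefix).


23301 = 101101100000101 in binary

101101100000101


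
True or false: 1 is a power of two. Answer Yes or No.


0b1. Only one bit set => Yes

Yes


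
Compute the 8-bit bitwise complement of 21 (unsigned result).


~0b10101 = 0b11101010 = 234 (8-bit unsigned)

234


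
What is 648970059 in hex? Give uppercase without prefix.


648970059 = 26AE7F4B hex

26AE7F4B


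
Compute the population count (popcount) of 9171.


0b10001111010011 has 8 set bits

8


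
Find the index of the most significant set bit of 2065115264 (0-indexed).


0b1111011000101110010100010000000. Highest set bit at position 30

30


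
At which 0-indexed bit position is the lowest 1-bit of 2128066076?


0b1111110110101111011011000011100. Lowest set bit at position 2

2


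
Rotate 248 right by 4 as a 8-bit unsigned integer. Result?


Rotate 0b11111000 right by 4 (8-bit) = 0b10001111 = 143

143


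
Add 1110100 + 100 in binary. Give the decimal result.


1110100 + 100 = 1111000 = 120

120


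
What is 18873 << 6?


0b100100110111001 << 6 = 0b100100110111001000000 = 1207872

1207872


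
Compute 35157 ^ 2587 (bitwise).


0b1000100101010101 ^ 0b101000011011 = 0b1000001101001110 = 33614

33614


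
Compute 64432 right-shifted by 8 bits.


0b1111101110110000 >> 8 = 0b11111011 = 251

251


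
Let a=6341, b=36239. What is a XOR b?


6341 ^ 36239 = 38218

38218


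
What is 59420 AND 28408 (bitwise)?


0b1110100000011100 & 0b110111011111000 = 0b110100000011000 = 26648

26648


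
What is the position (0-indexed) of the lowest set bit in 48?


0b110000. Lowest set bit at position 4

4


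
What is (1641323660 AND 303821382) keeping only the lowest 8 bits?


Step 1: 1641323660 & 303821382 = 1085444
Step 2: 1085444 & 255 = 4

4


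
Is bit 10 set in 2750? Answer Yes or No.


0b101010111110, bit 10 = 0. No

No


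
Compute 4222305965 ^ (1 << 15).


4222305965 ^ (1 << 15) = 4222305965 ^ 32768 = 4222338733

4222338733


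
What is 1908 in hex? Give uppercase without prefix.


1908 = 774 hex

774


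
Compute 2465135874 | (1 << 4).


2465135874 | (1 << 4) = 2465135874 | 16 = 2465135890

2465135890


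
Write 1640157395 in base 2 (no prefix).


1640157395 = 1100001110000101101000011010011 in binary

1100001110000101101000011010011


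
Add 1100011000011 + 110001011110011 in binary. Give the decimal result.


1100011000011 + 110001011110011 = 111101110110110 = 31670

31670


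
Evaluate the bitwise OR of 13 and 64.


0b1101 | 0b1000000 = 0b1001101 = 77

77


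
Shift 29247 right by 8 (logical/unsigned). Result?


0b111001000111111 >> 8 = 0b1110010 = 114

114


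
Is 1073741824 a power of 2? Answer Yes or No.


0b1000000000000000000000000000000. Only one bit set => Yes

Yes


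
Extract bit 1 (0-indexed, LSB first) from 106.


0b1101010, position 1 = 1

1


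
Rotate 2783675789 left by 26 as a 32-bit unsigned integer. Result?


Rotate 0b10100101111010111000010110001101 left by 26 (32-bit) = 0b110110100101111010111000010110 = 915910166

915910166


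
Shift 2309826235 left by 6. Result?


0b10001001101011010010011010111011 << 6 = 0b10001001101011010010011010111011000000 = 147828879040

147828879040


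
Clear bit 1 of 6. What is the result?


6 & ~(1 << 1) = 4

4


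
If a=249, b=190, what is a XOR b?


249 ^ 190 = 71

71


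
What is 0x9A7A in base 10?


9A7A hex = 39546 decimal

39546


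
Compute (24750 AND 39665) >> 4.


Step 1: 24750 & 39665 = 160
Step 2: 160 >> 4 = 10

10


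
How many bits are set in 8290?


0b10000001100010 has 4 set bits

4


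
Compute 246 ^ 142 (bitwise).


0b11110110 ^ 0b10001110 = 0b1111000 = 120

120


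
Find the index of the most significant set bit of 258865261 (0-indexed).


0b1111011011011111100001101101. Highest set bit at position 27

27


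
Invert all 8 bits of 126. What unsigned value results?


126 ^ 255 = 129

129


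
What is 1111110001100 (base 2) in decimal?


1111110001100 in decimal = 8076

8076


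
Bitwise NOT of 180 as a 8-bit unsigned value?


~0b10110100 = 0b1001011 = 75 (8-bit unsigned)

75


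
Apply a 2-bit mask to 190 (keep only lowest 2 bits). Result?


190 & 3 = 2

2


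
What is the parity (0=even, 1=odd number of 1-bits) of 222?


0b11011110 has 6 ones => parity 0

0
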